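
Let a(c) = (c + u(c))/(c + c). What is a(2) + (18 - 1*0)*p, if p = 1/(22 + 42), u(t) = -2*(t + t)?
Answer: -39/32 ≈ -1.2188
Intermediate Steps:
u(t) = -4*t
a(c) = -3/2 (a(c) = (c - 4*c)/(c + c) = (-3*c)/((2*c)) = (-3*c)*(1/(2*c)) = -3/2)
p = 1/64 ≈ 0.015625
a(2) + (18 - 1*0)*p = -3/2 + (18 - 1*0)*(1/64) = -3/2 + (18 + 0)*(1/64) = -3/2 + 18*(1/64) = -3/2 + 9/32 = -39/32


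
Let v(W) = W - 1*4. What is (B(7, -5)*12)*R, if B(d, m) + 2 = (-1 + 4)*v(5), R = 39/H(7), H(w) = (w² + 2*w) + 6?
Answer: 156/23 ≈ 6.7826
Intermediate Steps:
H(w) = 6 + w² + 2*w
v(W) = -4 + W (v(W) = W - 4 = -4 + W)
R = 13/23 (R = 39/(6 + 7² + 2*7) = 39/(6 + 49 + 14) = 39/69 = 39*(1/69) = 13/23 ≈ 0.56522)
B(d, m) = 1 (B(d, m) = -2 + (-1 + 4)*(-4 + 5) = -2 + 3*1 = -2 + 3 = 1)
(B(7, -5)*12)*R = (1*12)*(13/23) = 12*(13/23) = 156/23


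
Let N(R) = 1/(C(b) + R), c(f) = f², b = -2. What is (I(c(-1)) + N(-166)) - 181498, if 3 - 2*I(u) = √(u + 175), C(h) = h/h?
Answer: -59893847/330 - 2*√11 ≈ -1.8150e+5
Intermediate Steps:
C(h) = 1
N(R) = 1/(1 + R)
I(u) = 3/2 - √(175 + u)/2 (I(u) = 3/2 - √(u + 175)/2 = 3/2 - √(175 + u)/2)
(I(c(-1)) + N(-166)) - 181498 = ((3/2 - √(175 + (-1)²)/2) + 1/(1 - 166)) - 181498 = ((3/2 - √(175 + 1)/2) + 1/(-165)) - 181498 = ((3/2 - 2*√11) - 1/165) - 181498 = (493/330 - 2*√11) - 181498 = -59893847/330 - 2*√11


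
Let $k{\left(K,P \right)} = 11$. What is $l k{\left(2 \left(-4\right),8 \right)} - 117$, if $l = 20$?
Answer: $103$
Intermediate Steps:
$l k{\left(2 \left(-4\right),8 \right)} - 117 = 20 \cdot 11 - 117 = 220 - 117 = 103$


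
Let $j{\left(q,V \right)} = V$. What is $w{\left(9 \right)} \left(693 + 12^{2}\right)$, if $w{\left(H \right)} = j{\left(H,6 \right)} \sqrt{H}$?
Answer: $15066$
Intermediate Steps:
$w{\left(H \right)} = 6 \sqrt{H}$
$w{\left(9 \right)} \left(693 + 12^{2}\right) = 6 \sqrt{9} \left(693 + 12^{2}\right) = 6 \cdot 3 \left(693 + 144\right) = 18 \cdot 837 = 15066$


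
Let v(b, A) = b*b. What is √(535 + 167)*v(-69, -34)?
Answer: 14283*√78 ≈ 1.2614e+5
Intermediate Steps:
v(b, A) = b²
√(535 + 167)*v(-69, -34) = √(535 + 167)*(-69)² = √702*4761 = (3*√78)*4761 = 14283*√78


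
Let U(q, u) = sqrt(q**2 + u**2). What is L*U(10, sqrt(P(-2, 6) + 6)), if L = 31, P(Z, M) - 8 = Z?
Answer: 124*sqrt(7) ≈ 328.07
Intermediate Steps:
P(Z, M) = 8 + Z
L*U(10, sqrt(P(-2, 6) + 6)) = 31*sqrt(10**2 + (sqrt((8 - 2) + 6))**2) = 31*sqrt(100 + (sqrt(6 + 6))**2) = 31*sqrt(100 + (sqrt(12))**2) = 31*sqrt(100 + (2*sqrt(3))**2) = 31*sqrt(100 + 12) = 31*sqrt(112) = 31*(4*sqrt(7)) = 124*sqrt(7)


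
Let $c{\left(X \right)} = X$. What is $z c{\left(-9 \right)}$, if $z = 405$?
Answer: $-3645$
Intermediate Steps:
$z c{\left(-9 \right)} = 405 \left(-9\right) = -3645$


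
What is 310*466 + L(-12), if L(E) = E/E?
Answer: 144461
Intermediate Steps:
L(E) = 1
310*466 + L(-12) = 310*466 + 1 = 144460 + 1 = 144461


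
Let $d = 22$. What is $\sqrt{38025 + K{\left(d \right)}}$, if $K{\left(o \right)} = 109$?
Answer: $\sqrt{38134} \approx 195.28$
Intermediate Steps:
$\sqrt{38025 + K{\left(d \right)}} = \sqrt{38025 + 109} = \sqrt{38134}$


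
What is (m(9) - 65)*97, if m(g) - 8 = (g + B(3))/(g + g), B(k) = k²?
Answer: -5432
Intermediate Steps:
m(g) = 8 + (9 + g)/(2*g) (m(g) = 8 + (g + 3²)/(g + g) = 8 + (g + 9)/((2*g)) = 8 + (9 + g)*(1/(2*g)) = 8 + (9 + g)/(2*g))
(m(9) - 65)*97 = ((½)*(9 + 17*9)/9 - 65)*97 = ((½)*(⅑)*(9 + 153) - 65)*97 = ((½)*(⅑)*162 - 65)*97 = (9 - 65)*97 = -56*97 = -5432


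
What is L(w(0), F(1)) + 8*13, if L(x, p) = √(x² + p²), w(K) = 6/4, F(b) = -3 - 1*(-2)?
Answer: 104 + √13/2 ≈ 105.80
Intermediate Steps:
F(b) = -1 (F(b) = -3 + 2 = -1)
w(K) = 3/2 (w(K) = 6*(¼) = 3/2)
L(x, p) = √(p² + x²)
L(w(0), F(1)) + 8*13 = √((-1)² + (3/2)²) + 8*13 = √(1 + 9/4) + 104 = √(13/4) + 104 = √13/2 + 104 = 104 + √13/2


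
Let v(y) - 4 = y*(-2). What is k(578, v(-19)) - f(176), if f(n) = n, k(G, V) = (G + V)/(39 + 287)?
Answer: -28378/163 ≈ -174.10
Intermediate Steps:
v(y) = 4 - 2*y (v(y) = 4 + y*(-2) = 4 - 2*y)
k(G, V) = G/326 + V/326 (k(G, V) = (G + V)/326 = (G + V)*(1/326) = G/326 + V/326)
k(578, v(-19)) - f(176) = ((1/326)*578 + (4 - 2*(-19))/326) - 1*176 = (289/163 + (4 + 38)/326) - 176 = (289/163 + (1/326)*42) - 176 = (289/163 + 21/163) - 176 = 310/163 - 176 = -28378/163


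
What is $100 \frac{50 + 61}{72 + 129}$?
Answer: $\frac{3700}{67} \approx 55.224$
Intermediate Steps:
$100 \frac{50 + 61}{72 + 129} = 100 \cdot \frac{111}{201} = 100 \cdot 111 \cdot \frac{1}{201} = 100 \cdot \frac{37}{67} = \frac{3700}{67}$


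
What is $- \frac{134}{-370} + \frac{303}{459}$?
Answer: $\frac{28936}{28305} \approx 1.0223$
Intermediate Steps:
$- \frac{134}{-370} + \frac{303}{459} = \left(-134\right) \left(- \frac{1}{370}\right) + 303 \cdot \frac{1}{459} = \frac{67}{185} + \frac{101}{153} = \frac{28936}{28305}$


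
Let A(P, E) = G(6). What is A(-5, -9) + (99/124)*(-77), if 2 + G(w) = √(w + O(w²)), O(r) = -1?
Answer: -7871/124 + √5 ≈ -61.240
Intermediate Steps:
G(w) = -2 + √(-1 + w) (G(w) = -2 + √(w - 1) = -2 + √(-1 + w))
A(P, E) = -2 + √5 (A(P, E) = -2 + √(-1 + 6) = -2 + √5)
A(-5, -9) + (99/124)*(-77) = (-2 + √5) + (99/124)*(-77) = (-2 + √5) - 7623/124 = -7871/124 + √5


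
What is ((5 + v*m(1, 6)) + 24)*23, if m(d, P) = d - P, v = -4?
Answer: 1127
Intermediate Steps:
((5 + v*m(1, 6)) + 24)*23 = ((5 - 4*(1 - 1*6)) + 24)*23 = ((5 - 4*(1 - 6)) + 24)*23 = ((5 - 4*(-5)) + 24)*23 = ((5 + 20) + 24)*23 = (25 + 24)*23 = 49*23 = 1127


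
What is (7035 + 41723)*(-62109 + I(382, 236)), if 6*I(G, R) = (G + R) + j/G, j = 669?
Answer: -1154890788819/382 ≈ -3.0233e+9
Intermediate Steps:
I(G, R) = G/6 + R/6 + 223/(2*G) (I(G, R) = ((G + R) + 669/G)/6 = (G + R + 669/G)/6 = G/6 + R/6 + 223/(2*G))
(7035 + 41723)*(-62109 + I(382, 236)) = (7035 + 41723)*(-62109 + (⅙)*(669 + 382*(382 + 236))/382) = 48758*(-62109 + (⅙)*(1/382)*(669 + 382*618)) = 48758*(-62109 + (⅙)*(1/382)*(669 + 236076)) = 48758*(-62109 + (⅙)*(1/382)*236745) = 48758*(-62109 + 78915/764) = 48758*(-47372361/764) = -1154890788819/382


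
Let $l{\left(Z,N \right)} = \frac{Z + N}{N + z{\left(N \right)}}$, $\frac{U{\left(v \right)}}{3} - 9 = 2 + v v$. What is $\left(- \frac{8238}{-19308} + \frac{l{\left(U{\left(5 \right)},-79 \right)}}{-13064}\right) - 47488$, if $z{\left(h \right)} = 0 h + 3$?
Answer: $- \frac{75862261494091}{1597518176} \approx -47488.0$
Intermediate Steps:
$z{\left(h \right)} = 3$ ($z{\left(h \right)} = 0 + 3 = 3$)
$U{\left(v \right)} = 33 + 3 v^{2}$ ($U{\left(v \right)} = 27 + 3 \left(2 + v v\right) = 27 + 3 \left(2 + v^{2}\right) = 27 + \left(6 + 3 v^{2}\right) = 33 + 3 v^{2}$)
$l{\left(Z,N \right)} = \frac{N + Z}{3 + N}$ ($l{\left(Z,N \right)} = \frac{Z + N}{N + 3} = \frac{N + Z}{3 + N}$)
$\left(- \frac{8238}{-19308} + \frac{l{\left(U{\left(5 \right)},-79 \right)}}{-13064}\right) - 47488 = \left(- \frac{8238}{-19308} + \frac{\frac{1}{3 - 79} \left(-79 + \left(33 + 3 \cdot 5^{2}\right)\right)}{-13064}\right) - 47488 = \left(\left(-8238\right) \left(- \frac{1}{19308}\right) + \frac{-79 + \left(33 + 3 \cdot 25\right)}{-76} \left(- \frac{1}{13064}\right)\right) - 47488 = \left(\frac{1373}{3218} + - \frac{-79 + \left(33 + 75\right)}{76} \left(- \frac{1}{13064}\right)\right) - 47488 = \left(\frac{1373}{3218} + - \frac{-79 + 108}{76} \left(- \frac{1}{13064}\right)\right) - 47488 = \left(\frac{1373}{3218} + \left(- \frac{1}{76}\right) 29 \left(- \frac{1}{13064}\right)\right) - 47488 = \left(\frac{1373}{3218} - - \frac{29}{992864}\right) - 47488 = \left(\frac{1373}{3218} + \frac{29}{992864}\right) - 47488 = \frac{681647797}{1597518176} - 47488 = - \frac{75862261494091}{1597518176}$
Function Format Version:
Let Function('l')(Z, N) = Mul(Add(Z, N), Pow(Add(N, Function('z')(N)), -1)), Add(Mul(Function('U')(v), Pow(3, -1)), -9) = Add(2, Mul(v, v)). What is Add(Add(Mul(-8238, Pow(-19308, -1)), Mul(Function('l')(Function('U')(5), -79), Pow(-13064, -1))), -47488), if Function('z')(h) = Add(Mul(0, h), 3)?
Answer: Rational(-75862261494091, 1597518176) ≈ -47488.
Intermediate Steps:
Function('z')(h) = 3 (Function('z')(h) = Add(0, 3) = 3)
Function('U')(v) = Add(33, Mul(3, Pow(v, 2))) (Function('U')(v) = Add(27, Mul(3, Add(2, Mul(v, v)))) = Add(27, Mul(3, Add(2, Pow(v, 2)))) = Add(27, Add(6, Mul(3, Pow(v, 2)))) = Add(33, Mul(3, Pow(v, 2))))
Function('l')(Z, N) = Mul(Pow(Add(3, N), -1), Add(N, Z)) (Function('l')(Z, N) = Mul(Add(Z, N), Pow(Add(N, 3), -1)) = Mul(Add(N, Z), Pow(Add(3, N), -1)) = Mul(Pow(Add(3, N), -1), Add(N, Z)))
Add(Add(Mul(-8238, Pow(-19308, -1)), Mul(Function('l')(Function('U')(5), -79), Pow(-13064, -1))), -47488) = Add(Add(Mul(-8238, Pow(-19308, -1)), Mul(Mul(Pow(Add(3, -79), -1), Add(-79, Add(33, Mul(3, Pow(5, 2))))), Pow(-13064, -1))), -47488) = Add(Add(Mul(-8238, Rational(-1, 19308)), Mul(Mul(Pow(-76, -1), Add(-79, Add(33, Mul(3, 25)))), Rational(-1, 13064))), -47488) = Add(Add(Rational(1373, 3218), Mul(Mul(Rational(-1, 76), Add(-79, Add(33, 75))), Rational(-1, 13064))), -47488) = Add(Add(Rational(1373, 3218), Mul(Mul(Rational(-1, 76), Add(-79, 108)), Rational(-1, 13064))), -47488) = Add(Add(Rational(1373, 3218), Mul(Mul(Rational(-1, 76), 29), Rational(-1, 13064))), -47488) = Add(Add(Rational(1373, 3218), Mul(Rational(-29, 76), Rational(-1, 13064))), -47488) = Add(Add(Rational(1373, 3218), Rational(29, 992864)), -47488) = Add(Rational(681647797, 1597518176), -47488) = Rational(-75862261494091, 1597518176)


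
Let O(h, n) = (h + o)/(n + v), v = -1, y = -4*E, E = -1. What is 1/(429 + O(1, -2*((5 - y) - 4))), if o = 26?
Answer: 5/2172 ≈ 0.0023020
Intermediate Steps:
y = 4 (y = -4*(-1) = 4)
O(h, n) = (26 + h)/(-1 + n) (O(h, n) = (h + 26)/(n - 1) = (26 + h)/(-1 + n))
1/(429 + O(1, -2*((5 - y) - 4))) = 1/(429 + (26 + 1)/(-1 - 2*((5 - 1*4) - 4))) = 1/(429 + 27/(-1 - 2*((5 - 4) - 4))) = 1/(429 + 27/(-1 - 2*(1 - 4))) = 1/(429 + 27/(-1 - 2*(-3))) = 1/(429 + 27/(-1 + 6)) = 1/(429 + 27/5) = 1/(2172/5) = 5/2172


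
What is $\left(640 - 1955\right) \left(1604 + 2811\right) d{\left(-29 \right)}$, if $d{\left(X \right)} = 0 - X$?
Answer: $-168366025$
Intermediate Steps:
$d{\left(X \right)} = - X$
$\left(640 - 1955\right) \left(1604 + 2811\right) d{\left(-29 \right)} = \left(640 - 1955\right) \left(1604 + 2811\right) \left(\left(-1\right) \left(-29\right)\right) = \left(-1315\right) 4415 \cdot 29 = \left(-5805725\right) 29 = -168366025$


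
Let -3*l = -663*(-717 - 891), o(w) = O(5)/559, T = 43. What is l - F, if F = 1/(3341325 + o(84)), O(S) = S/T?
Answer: -28541533383557077/80315429030 ≈ -3.5537e+5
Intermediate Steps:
O(S) = S/43
o(w) = 5/24037 (o(w) = ((1/43)*5)/559 = (5/43)*(1/559) = 5/24037)
l = -355368 (l = -(-221)*(-717 - 891) = -(-221)*(-1608) = -1/3*1066104 = -355368)
F = 24037/80315429030 (F = 1/(3341325 + 5/24037) = 1/(80315429030/24037) = 24037/80315429030 ≈ 2.9928e-7)
l - F = -355368 - 1*24037/80315429030 = -355368 - 24037/80315429030 = -28541533383557077/80315429030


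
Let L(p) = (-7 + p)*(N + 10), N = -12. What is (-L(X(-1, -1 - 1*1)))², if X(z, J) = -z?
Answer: 144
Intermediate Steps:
L(p) = 14 - 2*p (L(p) = (-7 + p)*(-12 + 10) = (-7 + p)*(-2) = 14 - 2*p)
(-L(X(-1, -1 - 1*1)))² = (-(14 - (-2)*(-1)))² = (-(14 - 2*1))² = (-(14 - 2))² = (-1*12)² = (-12)² = 144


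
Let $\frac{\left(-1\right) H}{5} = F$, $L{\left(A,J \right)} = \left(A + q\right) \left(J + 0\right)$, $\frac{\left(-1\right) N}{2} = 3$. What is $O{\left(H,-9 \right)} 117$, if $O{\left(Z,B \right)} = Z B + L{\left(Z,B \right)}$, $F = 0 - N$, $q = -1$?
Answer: $64233$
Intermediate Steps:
$N = -6$ ($N = \left(-2\right) 3 = -6$)
$F = 6$ ($F = 0 - -6 = 0 + 6 = 6$)
$L{\left(A,J \right)} = J \left(-1 + A\right)$ ($L{\left(A,J \right)} = \left(A - 1\right) \left(J + 0\right) = \left(-1 + A\right) J = J \left(-1 + A\right)$)
$H = -30$ ($H = \left(-5\right) 6 = -30$)
$O{\left(Z,B \right)} = B Z + B \left(-1 + Z\right)$ ($O{\left(Z,B \right)} = Z B + B \left(-1 + Z\right) = B Z + B \left(-1 + Z\right)$)
$O{\left(H,-9 \right)} 117 = - 9 \left(-1 + 2 \left(-30\right)\right) 117 = - 9 \left(-1 - 60\right) 117 = \left(-9\right) \left(-61\right) 117 = 549 \cdot 117 = 64233$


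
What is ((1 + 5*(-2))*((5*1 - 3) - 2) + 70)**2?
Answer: 4900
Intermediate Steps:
((1 + 5*(-2))*((5*1 - 3) - 2) + 70)**2 = ((1 - 10)*((5 - 3) - 2) + 70)**2 = (-9*(2 - 2) + 70)**2 = (-9*0 + 70)**2 = (0 + 70)**2 = 70**2 = 4900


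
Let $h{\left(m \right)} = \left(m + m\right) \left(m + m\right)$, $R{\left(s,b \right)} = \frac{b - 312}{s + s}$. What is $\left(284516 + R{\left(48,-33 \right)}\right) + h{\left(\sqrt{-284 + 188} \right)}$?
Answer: $\frac{9092109}{32} \approx 2.8413 \cdot 10^{5}$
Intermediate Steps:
$R{\left(s,b \right)} = \frac{-312 + b}{2 s}$
$h{\left(m \right)} = 4 m^{2}$ ($h{\left(m \right)} = 2 m 2 m = 4 m^{2}$)
$\left(284516 + R{\left(48,-33 \right)}\right) + h{\left(\sqrt{-284 + 188} \right)} = \left(284516 + \frac{-312 - 33}{2 \cdot 48}\right) + 4 \left(\sqrt{-284 + 188}\right)^{2} = \left(284516 + \frac{1}{2} \cdot \frac{1}{48} \left(-345\right)\right) + 4 \left(\sqrt{-96}\right)^{2} = \left(284516 - \frac{115}{32}\right) + 4 \left(4 i \sqrt{6}\right)^{2} = \frac{9104397}{32} + 4 \left(-96\right) = \frac{9104397}{32} - 384 = \frac{9092109}{32}$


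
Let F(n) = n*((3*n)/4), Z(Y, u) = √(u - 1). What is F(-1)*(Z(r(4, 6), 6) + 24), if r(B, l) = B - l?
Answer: 18 + 3*√5/4 ≈ 19.677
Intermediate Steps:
Z(Y, u) = √(-1 + u)
F(n) = 3*n²/4 (F(n) = n*((3*n)*(¼)) = n*(3*n/4) = 3*n²/4)
F(-1)*(Z(r(4, 6), 6) + 24) = ((¾)*(-1)²)*(√(-1 + 6) + 24) = ((¾)*1)*(√5 + 24) = 3*(24 + √5)/4 = 18 + 3*√5/4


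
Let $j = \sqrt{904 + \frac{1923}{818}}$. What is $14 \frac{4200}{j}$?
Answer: $\frac{11760 \sqrt{606461110}}{148279} \approx 1953.1$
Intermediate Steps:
$j = \frac{\sqrt{606461110}}{818}$ ($j = \sqrt{904 + 1923 \cdot \frac{1}{818}} = \sqrt{904 + \frac{1923}{818}} = \sqrt{\frac{741395}{818}} = \frac{\sqrt{606461110}}{818} \approx 30.106$)
$14 \frac{4200}{j} = 14 \frac{4200}{\frac{1}{818} \sqrt{606461110}} = 14 \cdot 4200 \frac{\sqrt{606461110}}{741395} = 14 \frac{840 \sqrt{606461110}}{148279} = \frac{11760 \sqrt{606461110}}{148279}$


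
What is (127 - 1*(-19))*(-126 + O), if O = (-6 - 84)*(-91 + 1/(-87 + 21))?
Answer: 12952974/11 ≈ 1.1775e+6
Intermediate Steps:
O = 90105/11 (O = -90*(-91 + 1/(-66)) = -90*(-91 - 1/66) = -90*(-6007/66) = 90105/11 ≈ 8191.4)
(127 - 1*(-19))*(-126 + O) = (127 - 1*(-19))*(-126 + 90105/11) = (127 + 19)*(88719/11) = 146*(88719/11) = 12952974/11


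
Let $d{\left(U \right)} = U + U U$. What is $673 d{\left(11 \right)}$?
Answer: $88836$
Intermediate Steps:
$d{\left(U \right)} = U + U^{2}$
$673 d{\left(11 \right)} = 673 \cdot 11 \left(1 + 11\right) = 673 \cdot 11 \cdot 12 = 673 \cdot 132 = 88836$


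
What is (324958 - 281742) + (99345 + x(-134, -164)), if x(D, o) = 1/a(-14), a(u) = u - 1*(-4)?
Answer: 1425609/10 ≈ 1.4256e+5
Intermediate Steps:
a(u) = 4 + u (a(u) = u + 4 = 4 + u)
x(D, o) = -⅒ (x(D, o) = 1/(4 - 14) = 1/(-10) = -⅒)
(324958 - 281742) + (99345 + x(-134, -164)) = (324958 - 281742) + (99345 - ⅒) = 43216 + 993449/10 = 1425609/10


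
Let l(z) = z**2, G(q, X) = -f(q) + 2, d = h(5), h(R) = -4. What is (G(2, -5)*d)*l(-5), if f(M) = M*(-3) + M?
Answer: -600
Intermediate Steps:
d = -4
f(M) = -2*M (f(M) = -3*M + M = -2*M)
G(q, X) = 2 + 2*q (G(q, X) = -(-2)*q + 2 = 2*q + 2 = 2 + 2*q)
(G(2, -5)*d)*l(-5) = ((2 + 2*2)*(-4))*(-5)**2 = ((2 + 4)*(-4))*25 = (6*(-4))*25 = -24*25 = -600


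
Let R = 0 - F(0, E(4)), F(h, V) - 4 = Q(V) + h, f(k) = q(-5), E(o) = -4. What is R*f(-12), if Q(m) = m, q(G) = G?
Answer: 0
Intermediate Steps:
f(k) = -5
F(h, V) = 4 + V + h (F(h, V) = 4 + (V + h) = 4 + V + h)
R = 0 (R = 0 - (4 - 4 + 0) = 0 - 1*0 = 0 + 0 = 0)
R*f(-12) = 0*(-5) = 0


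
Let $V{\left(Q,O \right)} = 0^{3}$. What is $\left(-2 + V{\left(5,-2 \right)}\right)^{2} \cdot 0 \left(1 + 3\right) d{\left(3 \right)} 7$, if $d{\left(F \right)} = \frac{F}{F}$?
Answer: $0$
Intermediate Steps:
$d{\left(F \right)} = 1$
$V{\left(Q,O \right)} = 0$
$\left(-2 + V{\left(5,-2 \right)}\right)^{2} \cdot 0 \left(1 + 3\right) d{\left(3 \right)} 7 = \left(-2 + 0\right)^{2} \cdot 0 \left(1 + 3\right) 1 \cdot 7 = \left(-2\right)^{2} \cdot 0 \cdot 4 \cdot 7 = 4 \cdot 0 \cdot 7 = 0 \cdot 7 = 0$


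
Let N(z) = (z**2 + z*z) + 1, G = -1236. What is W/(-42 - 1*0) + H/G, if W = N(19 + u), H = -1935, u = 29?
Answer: -935909/8652 ≈ -108.17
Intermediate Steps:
N(z) = 1 + 2*z**2 (N(z) = (z**2 + z**2) + 1 = 2*z**2 + 1 = 1 + 2*z**2)
W = 4609 (W = 1 + 2*(19 + 29)**2 = 1 + 2*48**2 = 1 + 2*2304 = 1 + 4608 = 4609)
W/(-42 - 1*0) + H/G = 4609/(-42 - 1*0) - 1935/(-1236) = 4609/(-42 + 0) - 1935*(-1/1236) = 4609/(-42) + 645/412 = 4609*(-1/42) + 645/412 = -4609/42 + 645/412 = -935909/8652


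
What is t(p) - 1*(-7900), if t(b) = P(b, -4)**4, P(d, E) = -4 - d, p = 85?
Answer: 62750141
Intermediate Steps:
t(b) = (-4 - b)**4
t(p) - 1*(-7900) = (4 + 85)**4 - 1*(-7900) = 89**4 + 7900 = 62742241 + 7900 = 62750141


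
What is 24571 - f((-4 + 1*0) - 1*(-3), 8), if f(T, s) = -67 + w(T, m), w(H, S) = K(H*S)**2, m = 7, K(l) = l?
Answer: 24589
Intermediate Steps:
w(H, S) = H**2*S**2 (w(H, S) = (H*S)**2 = H**2*S**2)
f(T, s) = -67 + 49*T**2 (f(T, s) = -67 + T**2*7**2 = -67 + T**2*49 = -67 + 49*T**2)
24571 - f((-4 + 1*0) - 1*(-3), 8) = 24571 - (-67 + 49*((-4 + 1*0) - 1*(-3))**2) = 24571 - (-67 + 49*((-4 + 0) + 3)**2) = 24571 - (-67 + 49*(-4 + 3)**2) = 24571 - (-67 + 49*(-1)**2) = 24571 - (-67 + 49*1) = 24571 - (-67 + 49) = 24571 - 1*(-18) = 24571 + 18 = 24589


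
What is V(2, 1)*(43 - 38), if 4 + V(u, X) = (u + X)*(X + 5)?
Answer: 70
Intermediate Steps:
V(u, X) = -4 + (5 + X)*(X + u) (V(u, X) = -4 + (u + X)*(X + 5) = -4 + (X + u)*(5 + X) = -4 + (5 + X)*(X + u))
V(2, 1)*(43 - 38) = (-4 + 1**2 + 5*1 + 5*2 + 1*2)*(43 - 38) = (-4 + 1 + 5 + 10 + 2)*5 = 14*5 = 70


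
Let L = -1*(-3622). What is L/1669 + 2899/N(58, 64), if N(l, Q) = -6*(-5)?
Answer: 4947091/50070 ≈ 98.803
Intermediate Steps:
N(l, Q) = 30
L = 3622
L/1669 + 2899/N(58, 64) = 3622/1669 + 2899/30 = 4947091/50070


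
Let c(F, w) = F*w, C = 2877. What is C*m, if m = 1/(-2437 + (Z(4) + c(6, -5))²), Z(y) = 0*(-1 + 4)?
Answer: -2877/1537 ≈ -1.8718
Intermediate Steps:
Z(y) = 0 (Z(y) = 0*3 = 0)
m = -1/1537 (m = 1/(-2437 + (0 + 6*(-5))²) = 1/(-2437 + (0 - 30)²) = 1/(-2437 + (-30)²) = 1/(-2437 + 900) = 1/(-1537) = -1/1537 ≈ -0.00065062)
C*m = 2877*(-1/1537) = -2877/1537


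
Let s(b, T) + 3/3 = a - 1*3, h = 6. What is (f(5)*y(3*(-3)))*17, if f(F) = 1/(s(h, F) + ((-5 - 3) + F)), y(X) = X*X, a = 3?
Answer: -1377/4 ≈ -344.25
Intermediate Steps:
s(b, T) = -1 (s(b, T) = -1 + (3 - 1*3) = -1 + (3 - 3) = -1 + 0 = -1)
y(X) = X²
f(F) = 1/(-9 + F) (f(F) = 1/(-1 + ((-5 - 3) + F)) = 1/(-1 + (-8 + F)) = 1/(-9 + F))
(f(5)*y(3*(-3)))*17 = ((3*(-3))²/(-9 + 5))*17 = ((-9)²/(-4))*17 = -¼*81*17 = -81/4*17 = -1377/4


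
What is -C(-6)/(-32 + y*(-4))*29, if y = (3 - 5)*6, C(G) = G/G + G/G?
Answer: -29/8 ≈ -3.6250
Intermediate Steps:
C(G) = 2 (C(G) = 1 + 1 = 2)
y = -12 (y = -2*6 = -12)
-C(-6)/(-32 + y*(-4))*29 = -2/(-32 - 12*(-4))*29 = -2/(-32 + 48)*29 = -2/16*29 = -(1/16)*2*29 = -29/8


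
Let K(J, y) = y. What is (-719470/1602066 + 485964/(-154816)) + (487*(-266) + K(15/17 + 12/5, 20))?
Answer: -4015705281014747/31003181232 ≈ -1.2953e+5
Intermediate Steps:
(-719470/1602066 + 485964/(-154816)) + (487*(-266) + K(15/17 + 12/5, 20)) = (-719470/1602066 + 485964/(-154816)) + (487*(-266) + 20) = (-719470*1/1602066 + 485964*(-1/154816)) + (-129542 + 20) = (-359735/801033 - 121491/38704) - 129522 = -111241483643/31003181232 - 129522 = -4015705281014747/31003181232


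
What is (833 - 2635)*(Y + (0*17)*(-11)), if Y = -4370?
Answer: 7874740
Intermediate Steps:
(833 - 2635)*(Y + (0*17)*(-11)) = (833 - 2635)*(-4370 + (0*17)*(-11)) = -1802*(-4370 + 0*(-11)) = -1802*(-4370 + 0) = -1802*(-4370) = 7874740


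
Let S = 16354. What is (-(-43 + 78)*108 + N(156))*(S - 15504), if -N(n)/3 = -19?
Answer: -3164550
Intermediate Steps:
N(n) = 57 (N(n) = -3*(-19) = 57)
(-(-43 + 78)*108 + N(156))*(S - 15504) = (-(-43 + 78)*108 + 57)*(16354 - 15504) = (-35*108 + 57)*850 = (-1*3780 + 57)*850 = (-3780 + 57)*850 = -3723*850 = -3164550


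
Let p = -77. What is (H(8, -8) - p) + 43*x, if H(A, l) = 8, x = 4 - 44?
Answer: -1635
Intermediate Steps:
x = -40
(H(8, -8) - p) + 43*x = (8 - 1*(-77)) + 43*(-40) = (8 + 77) - 1720 = 85 - 1720 = -1635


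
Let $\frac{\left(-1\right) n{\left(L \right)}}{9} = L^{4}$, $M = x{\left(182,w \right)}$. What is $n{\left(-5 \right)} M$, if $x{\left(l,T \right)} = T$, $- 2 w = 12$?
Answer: $33750$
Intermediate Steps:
$w = -6$ ($w = \left(- \frac{1}{2}\right) 12 = -6$)
$M = -6$
$n{\left(L \right)} = - 9 L^{4}$
$n{\left(-5 \right)} M = - 9 \left(-5\right)^{4} \left(-6\right) = \left(-9\right) 625 \left(-6\right) = \left(-5625\right) \left(-6\right) = 33750$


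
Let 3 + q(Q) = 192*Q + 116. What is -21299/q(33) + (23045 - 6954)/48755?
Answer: -934661886/314420995 ≈ -2.9726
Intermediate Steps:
q(Q) = 113 + 192*Q (q(Q) = -3 + (192*Q + 116) = -3 + (116 + 192*Q) = 113 + 192*Q)
-21299/q(33) + (23045 - 6954)/48755 = -21299/(113 + 192*33) + (23045 - 6954)/48755 = -21299/(113 + 6336) + 16091*(1/48755) = -21299/6449 + 16091/48755 = -934661886/314420995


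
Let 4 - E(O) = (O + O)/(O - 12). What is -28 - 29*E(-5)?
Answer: -2158/17 ≈ -126.94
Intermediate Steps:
E(O) = 4 - 2*O/(-12 + O) (E(O) = 4 - (O + O)/(O - 12) = 4 - 2*O/(-12 + O))
-28 - 29*E(-5) = -28 - 58*(-24 - 5)/(-12 - 5) = -28 - 58*(-29)/(-17) = -28 - 58*(-1)*(-29)/17 = -28 - 29*58/17 = -28 - 1682/17 = -2158/17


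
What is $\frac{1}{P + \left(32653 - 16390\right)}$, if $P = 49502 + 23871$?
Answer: $\frac{1}{89636} \approx 1.1156 \cdot 10^{-5}$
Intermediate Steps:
$P = 73373$
$\frac{1}{P + \left(32653 - 16390\right)} = \frac{1}{73373 + \left(32653 - 16390\right)} = \frac{1}{73373 + 16263} = \frac{1}{89636}$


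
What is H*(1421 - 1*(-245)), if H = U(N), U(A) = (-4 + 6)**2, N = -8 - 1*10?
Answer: 6664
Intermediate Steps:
N = -18 (N = -8 - 10 = -18)
U(A) = 4 (U(A) = 2**2 = 4)
H = 4
H*(1421 - 1*(-245)) = 4*(1421 - 1*(-245)) = 4*(1421 + 245) = 4*1666 = 6664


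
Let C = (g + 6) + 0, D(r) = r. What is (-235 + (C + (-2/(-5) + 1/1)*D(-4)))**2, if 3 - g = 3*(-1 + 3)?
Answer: 1411344/25 ≈ 56454.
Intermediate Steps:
g = -3 (g = 3 - 3*(-1 + 3) = 3 - 3*2 = 3 - 1*6 = 3 - 6 = -3)
C = 3 (C = (-3 + 6) + 0 = 3 + 0 = 3)
(-235 + (C + (-2/(-5) + 1/1)*D(-4)))**2 = (-235 + (3 + (-2/(-5) + 1/1)*(-4)))**2 = (-235 + (3 + (-2*(-1/5) + 1*1)*(-4)))**2 = (-235 + (3 + (2/5 + 1)*(-4)))**2 = (-235 + (3 + (7/5)*(-4)))**2 = (-235 + (3 - 28/5))**2 = (-235 - 13/5)**2 = (-1188/5)**2 = 1411344/25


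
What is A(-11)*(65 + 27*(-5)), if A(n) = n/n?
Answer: -70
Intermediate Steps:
A(n) = 1
A(-11)*(65 + 27*(-5)) = 1*(65 + 27*(-5)) = 1*(65 - 135) = 1*(-70) = -70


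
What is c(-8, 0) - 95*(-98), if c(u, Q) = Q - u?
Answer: 9318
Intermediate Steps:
c(-8, 0) - 95*(-98) = (0 - 1*(-8)) - 95*(-98) = (0 + 8) + 9310 = 8 + 9310 = 9318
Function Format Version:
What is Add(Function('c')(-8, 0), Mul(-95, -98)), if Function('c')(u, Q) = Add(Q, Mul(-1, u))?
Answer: 9318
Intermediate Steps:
Add(Function('c')(-8, 0), Mul(-95, -98)) = Add(Add(0, Mul(-1, -8)), Mul(-95, -98)) = Add(Add(0, 8), 9310) = Add(8, 9310) = 9318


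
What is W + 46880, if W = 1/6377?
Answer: 298953761/6377 ≈ 46880.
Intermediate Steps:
W = 1/6377 ≈ 0.00015681
W + 46880 = 1/6377 + 46880 = 298953761/6377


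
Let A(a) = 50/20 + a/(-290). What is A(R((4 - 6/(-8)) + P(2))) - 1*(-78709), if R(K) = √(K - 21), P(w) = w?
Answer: 157423/2 - I*√57/580 ≈ 78712.0 - 0.013017*I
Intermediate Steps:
R(K) = √(-21 + K)
A(a) = 5/2 - a/290 (A(a) = 50*(1/20) + a*(-1/290) = 5/2 - a/290)
A(R((4 - 6/(-8)) + P(2))) - 1*(-78709) = (5/2 - √(-21 + ((4 - 6/(-8)) + 2))/290) - 1*(-78709) = (5/2 - √(-21 + ((4 - 6*(-⅛)) + 2))/290) + 78709 = (5/2 - √(-21 + ((4 + ¾) + 2))/290) + 78709 = (5/2 - √(-21 + (19/4 + 2))/290) + 78709 = (5/2 - √(-21 + 27/4)/290) + 78709 = (5/2 - I*√57/580) + 78709 = 157423/2 - I*√57/580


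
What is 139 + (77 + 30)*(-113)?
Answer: -11952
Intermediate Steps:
139 + (77 + 30)*(-113) = 139 + 107*(-113) = 139 - 12091 = -11952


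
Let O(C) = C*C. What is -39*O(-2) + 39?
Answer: -117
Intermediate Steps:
O(C) = C²
-39*O(-2) + 39 = -39*(-2)² + 39 = -39*4 + 39 = -156 + 39 = -117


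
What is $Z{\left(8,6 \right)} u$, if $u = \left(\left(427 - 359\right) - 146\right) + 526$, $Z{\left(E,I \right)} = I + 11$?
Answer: $7616$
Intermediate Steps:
$Z{\left(E,I \right)} = 11 + I$
$u = 448$ ($u = \left(68 - 146\right) + 526 = -78 + 526 = 448$)
$Z{\left(8,6 \right)} u = \left(11 + 6\right) 448 = 17 \cdot 448 = 7616$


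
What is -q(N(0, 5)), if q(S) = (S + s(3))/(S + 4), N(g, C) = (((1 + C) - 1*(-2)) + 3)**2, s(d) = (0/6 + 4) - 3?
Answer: -122/125 ≈ -0.97600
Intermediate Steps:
s(d) = 1 (s(d) = (0*(1/6) + 4) - 3 = (0 + 4) - 3 = 4 - 3 = 1)
N(g, C) = (6 + C)**2 (N(g, C) = (((1 + C) + 2) + 3)**2 = ((3 + C) + 3)**2 = (6 + C)**2)
q(S) = (1 + S)/(4 + S) (q(S) = (S + 1)/(S + 4) = (1 + S)/(4 + S))
-q(N(0, 5)) = -(1 + (6 + 5)**2)/(4 + (6 + 5)**2) = -(1 + 11**2)/(4 + 11**2) = -(1 + 121)/(4 + 121) = -122/125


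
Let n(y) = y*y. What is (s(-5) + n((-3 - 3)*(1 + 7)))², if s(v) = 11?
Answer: 5359225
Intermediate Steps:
n(y) = y²
(s(-5) + n((-3 - 3)*(1 + 7)))² = (11 + ((-3 - 3)*(1 + 7))²)² = (11 + (-6*8)²)² = (11 + (-48)²)² = (11 + 2304)² = 2315² = 5359225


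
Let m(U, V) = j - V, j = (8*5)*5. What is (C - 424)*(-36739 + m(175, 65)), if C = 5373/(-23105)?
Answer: 358788491372/23105 ≈ 1.5529e+7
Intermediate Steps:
C = -5373/23105 (C = 5373*(-1/23105) = -5373/23105 ≈ -0.23255)
j = 200 (j = 40*5 = 200)
m(U, V) = 200 - V
(C - 424)*(-36739 + m(175, 65)) = (-5373/23105 - 424)*(-36739 + (200 - 1*65)) = -9801893*(-36739 + (200 - 65))/23105 = -9801893*(-36739 + 135)/23105 = -9801893/23105*(-36604) = 358788491372/23105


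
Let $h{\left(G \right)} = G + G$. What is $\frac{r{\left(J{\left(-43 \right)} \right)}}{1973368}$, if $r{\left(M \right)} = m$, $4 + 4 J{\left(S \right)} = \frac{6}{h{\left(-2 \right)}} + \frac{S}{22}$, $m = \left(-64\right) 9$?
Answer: $- \frac{72}{246671} \approx -0.00029189$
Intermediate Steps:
$h{\left(G \right)} = 2 G$
$m = -576$
$J{\left(S \right)} = - \frac{11}{8} + \frac{S}{88}$ ($J{\left(S \right)} = -1 + \frac{\frac{6}{2 \left(-2\right)} + \frac{S}{22}}{4} = -1 + \frac{\frac{6}{-4} + S \frac{1}{22}}{4} = -1 + \frac{6 \left(- \frac{1}{4}\right) + \frac{S}{22}}{4} = -1 + \frac{- \frac{3}{2} + \frac{S}{22}}{4} = -1 + \left(- \frac{3}{8} + \frac{S}{88}\right) = - \frac{11}{8} + \frac{S}{88}$)
$r{\left(M \right)} = -576$
$\frac{r{\left(J{\left(-43 \right)} \right)}}{1973368} = - \frac{576}{1973368} = \left(-576\right) \frac{1}{1973368} = - \frac{72}{246671}$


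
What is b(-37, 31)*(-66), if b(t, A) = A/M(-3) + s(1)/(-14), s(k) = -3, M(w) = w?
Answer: 4675/7 ≈ 667.86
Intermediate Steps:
b(t, A) = 3/14 - A/3 (b(t, A) = A/(-3) - 3/(-14) = A*(-1/3) - 3*(-1/14) = -A/3 + 3/14 = 3/14 - A/3)
b(-37, 31)*(-66) = (3/14 - 1/3*31)*(-66) = (3/14 - 31/3)*(-66) = -425/42*(-66) = 4675/7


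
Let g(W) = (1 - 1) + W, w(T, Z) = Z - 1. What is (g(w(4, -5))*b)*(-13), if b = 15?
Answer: 1170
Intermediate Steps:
w(T, Z) = -1 + Z
g(W) = W (g(W) = 0 + W = W)
(g(w(4, -5))*b)*(-13) = ((-1 - 5)*15)*(-13) = -6*15*(-13) = -90*(-13) = 1170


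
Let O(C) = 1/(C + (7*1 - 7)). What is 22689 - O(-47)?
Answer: 1066384/47 ≈ 22689.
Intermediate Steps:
O(C) = 1/C (O(C) = 1/(C + (7 - 7)) = 1/(C + 0) = 1/C)
22689 - O(-47) = 22689 - 1/(-47) = 22689 - 1*(-1/47) = 22689 + 1/47 = 1066384/47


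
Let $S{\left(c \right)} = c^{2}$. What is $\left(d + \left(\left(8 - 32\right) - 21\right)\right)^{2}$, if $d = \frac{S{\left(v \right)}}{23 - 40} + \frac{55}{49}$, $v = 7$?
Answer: $\frac{1517180401}{693889} \approx 2186.5$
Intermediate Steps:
$d = - \frac{1466}{833}$ ($d = \frac{7^{2}}{23 - 40} + \frac{55}{49} = \frac{49}{23 - 40} + 55 \cdot \frac{1}{49} = \frac{49}{-17} + \frac{55}{49} = 49 \left(- \frac{1}{17}\right) + \frac{55}{49} = - \frac{49}{17} + \frac{55}{49} = - \frac{1466}{833} \approx -1.7599$)
$\left(d + \left(\left(8 - 32\right) - 21\right)\right)^{2} = \left(- \frac{1466}{833} + \left(\left(8 - 32\right) - 21\right)\right)^{2} = \left(- \frac{1466}{833} - 45\right)^{2} = \left(- \frac{38951}{833}\right)^{2} = \frac{1517180401}{693889}$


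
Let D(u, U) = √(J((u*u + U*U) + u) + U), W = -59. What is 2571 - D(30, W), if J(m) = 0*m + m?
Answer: 2571 - 16*√17 ≈ 2505.0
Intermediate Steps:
J(m) = m (J(m) = 0 + m = m)
D(u, U) = √(U + u + U² + u²) (D(u, U) = √(((u*u + U*U) + u) + U) = √(((u² + U²) + u) + U) = √(((U² + u²) + u) + U) = √((u + U² + u²) + U) = √(U + u + U² + u²))
2571 - D(30, W) = 2571 - √(-59 + 30 + (-59)² + 30²) = 2571 - √(-59 + 30 + 3481 + 900) = 2571 - √4352 = 2571 - 16*√17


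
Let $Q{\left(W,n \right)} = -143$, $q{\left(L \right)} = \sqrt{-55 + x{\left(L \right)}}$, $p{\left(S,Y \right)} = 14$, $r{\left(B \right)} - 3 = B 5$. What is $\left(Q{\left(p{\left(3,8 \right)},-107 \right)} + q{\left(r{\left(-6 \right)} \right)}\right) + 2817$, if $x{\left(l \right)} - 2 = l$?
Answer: $2674 + 4 i \sqrt{5} \approx 2674.0 + 8.9443 i$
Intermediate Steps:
$r{\left(B \right)} = 3 + 5 B$ ($r{\left(B \right)} = 3 + B 5 = 3 + 5 B$)
$x{\left(l \right)} = 2 + l$
$q{\left(L \right)} = \sqrt{-53 + L}$ ($q{\left(L \right)} = \sqrt{-55 + \left(2 + L\right)} = \sqrt{-53 + L}$)
$\left(Q{\left(p{\left(3,8 \right)},-107 \right)} + q{\left(r{\left(-6 \right)} \right)}\right) + 2817 = \left(-143 + \sqrt{-53 + \left(3 + 5 \left(-6\right)\right)}\right) + 2817 = \left(-143 + \sqrt{-53 + \left(3 - 30\right)}\right) + 2817 = \left(-143 + \sqrt{-53 - 27}\right) + 2817 = \left(-143 + \sqrt{-80}\right) + 2817 = \left(-143 + 4 i \sqrt{5}\right) + 2817 = 2674 + 4 i \sqrt{5}$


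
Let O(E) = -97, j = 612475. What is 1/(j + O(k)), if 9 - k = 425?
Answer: 1/612378 ≈ 1.6330e-6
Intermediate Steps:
k = -416 (k = 9 - 1*425 = 9 - 425 = -416)
1/(j + O(k)) = 1/(612475 - 97) = 1/612378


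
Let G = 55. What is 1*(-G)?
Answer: -55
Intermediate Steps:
1*(-G) = 1*(-1*55) = 1*(-55) = -55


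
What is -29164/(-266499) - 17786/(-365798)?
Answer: 7704042043/48742400601 ≈ 0.15806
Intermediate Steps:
-29164/(-266499) - 17786/(-365798) = -29164*(-1/266499) - 17786*(-1/365798) = 29164/266499 + 8893/182899 = 7704042043/48742400601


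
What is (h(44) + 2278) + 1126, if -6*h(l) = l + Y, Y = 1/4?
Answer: 27173/8 ≈ 3396.6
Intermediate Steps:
Y = ¼ ≈ 0.25000
h(l) = -1/24 - l/6 (h(l) = -(l + ¼)/6 = -(¼ + l)/6 = -1/24 - l/6)
(h(44) + 2278) + 1126 = ((-1/24 - ⅙*44) + 2278) + 1126 = ((-1/24 - 22/3) + 2278) + 1126 = (-59/8 + 2278) + 1126 = 18165/8 + 1126 = 27173/8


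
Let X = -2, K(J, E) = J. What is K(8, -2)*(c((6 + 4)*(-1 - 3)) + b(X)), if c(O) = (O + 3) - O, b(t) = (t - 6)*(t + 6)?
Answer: -232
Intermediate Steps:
b(t) = (-6 + t)*(6 + t)
c(O) = 3 (c(O) = (3 + O) - O = 3)
K(8, -2)*(c((6 + 4)*(-1 - 3)) + b(X)) = 8*(3 + (-36 + (-2)²)) = 8*(3 + (-36 + 4)) = 8*(3 - 32) = 8*(-29) = -232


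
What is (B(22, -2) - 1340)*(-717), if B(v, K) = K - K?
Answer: 960780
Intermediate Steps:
B(v, K) = 0
(B(22, -2) - 1340)*(-717) = (0 - 1340)*(-717) = -1340*(-717) = 960780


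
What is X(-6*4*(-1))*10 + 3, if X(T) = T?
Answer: 243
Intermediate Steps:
X(-6*4*(-1))*10 + 3 = (-6*4*(-1))*10 + 3 = (-1*24*(-1))*10 + 3 = -24*(-1)*10 + 3 = 24*10 + 3 = 240 + 3 = 243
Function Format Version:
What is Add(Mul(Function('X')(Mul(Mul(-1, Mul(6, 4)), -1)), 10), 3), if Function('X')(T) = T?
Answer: 243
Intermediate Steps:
Add(Mul(Function('X')(Mul(Mul(-1, Mul(6, 4)), -1)), 10), 3) = Add(Mul(Mul(Mul(-1, Mul(6, 4)), -1), 10), 3) = Add(Mul(Mul(Mul(-1, 24), -1), 10), 3) = Add(Mul(Mul(-24, -1), 10), 3) = Add(Mul(24, 10), 3) = Add(240, 3) = 243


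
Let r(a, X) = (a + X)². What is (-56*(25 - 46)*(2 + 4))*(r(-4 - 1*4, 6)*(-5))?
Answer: -141120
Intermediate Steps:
r(a, X) = (X + a)²
(-56*(25 - 46)*(2 + 4))*(r(-4 - 1*4, 6)*(-5)) = (-56*(25 - 46)*(2 + 4))*((6 + (-4 - 1*4))²*(-5)) = (-(-1176)*6)*((6 + (-4 - 4))²*(-5)) = (-56*(-126))*((6 - 8)²*(-5)) = 7056*((-2)²*(-5)) = 7056*(4*(-5)) = 7056*(-20) = -141120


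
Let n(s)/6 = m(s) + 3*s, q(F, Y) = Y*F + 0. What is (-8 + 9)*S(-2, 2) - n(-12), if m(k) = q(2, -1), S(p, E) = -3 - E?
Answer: 223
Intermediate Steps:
q(F, Y) = F*Y (q(F, Y) = F*Y + 0 = F*Y)
m(k) = -2 (m(k) = 2*(-1) = -2)
n(s) = -12 + 18*s (n(s) = 6*(-2 + 3*s) = -12 + 18*s)
(-8 + 9)*S(-2, 2) - n(-12) = (-8 + 9)*(-3 - 1*2) - (-12 + 18*(-12)) = 1*(-3 - 2) - (-12 - 216) = 1*(-5) - 1*(-228) = -5 + 228 = 223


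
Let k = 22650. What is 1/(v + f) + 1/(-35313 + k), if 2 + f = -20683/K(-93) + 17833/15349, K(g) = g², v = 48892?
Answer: -4809097854977/82184838313166820 ≈ -5.8516e-5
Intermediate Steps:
f = -428732752/132753501 (f = -2 + (-20683/((-93)²) + 17833/15349) = -2 + (-20683/8649 + 17833*(1/15349)) = -2 + (-20683*1/8649 + 17833/15349) = -2 + (-20683/8649 + 17833/15349) = -2 - 163225750/132753501 = -428732752/132753501 ≈ -3.2295)
1/(v + f) + 1/(-35313 + k) = 1/(48892 - 428732752/132753501) + 1/(-35313 + 22650) = 1/(6490155438140/132753501) + 1/(-12663) = 132753501/6490155438140 - 1/12663 = -4809097854977/82184838313166820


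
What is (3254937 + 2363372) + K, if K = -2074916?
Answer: 3543393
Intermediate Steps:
(3254937 + 2363372) + K = (3254937 + 2363372) - 2074916 = 5618309 - 2074916 = 3543393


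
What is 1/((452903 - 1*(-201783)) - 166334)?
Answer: 1/488352 ≈ 2.0477e-6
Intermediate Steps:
1/((452903 - 1*(-201783)) - 166334) = 1/((452903 + 201783) - 166334) = 1/(654686 - 166334) = 1/488352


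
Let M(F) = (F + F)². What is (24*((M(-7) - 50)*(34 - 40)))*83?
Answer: -1744992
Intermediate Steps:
M(F) = 4*F² (M(F) = (2*F)² = 4*F²)
(24*((M(-7) - 50)*(34 - 40)))*83 = (24*((4*(-7)² - 50)*(34 - 40)))*83 = (24*((4*49 - 50)*(-6)))*83 = (24*((196 - 50)*(-6)))*83 = (24*(146*(-6)))*83 = (24*(-876))*83 = -21024*83 = -1744992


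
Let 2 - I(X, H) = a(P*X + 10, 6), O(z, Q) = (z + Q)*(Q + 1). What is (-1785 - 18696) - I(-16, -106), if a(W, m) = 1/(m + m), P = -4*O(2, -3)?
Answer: -245795/12 ≈ -20483.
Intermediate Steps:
O(z, Q) = (1 + Q)*(Q + z) (O(z, Q) = (Q + z)*(1 + Q) = (1 + Q)*(Q + z))
P = -8 (P = -4*(-3 + 2 + (-3)² - 3*2) = -4*(-3 + 2 + 9 - 6) = -4*2 = -8)
a(W, m) = 1/(2*m)
I(X, H) = 23/12 (I(X, H) = 2 - 1/(2*6) = 2 - 1*1/12 = 2 - 1/12 = 23/12)
(-1785 - 18696) - I(-16, -106) = (-1785 - 18696) - 1*23/12 = -20481 - 23/12 = -245795/12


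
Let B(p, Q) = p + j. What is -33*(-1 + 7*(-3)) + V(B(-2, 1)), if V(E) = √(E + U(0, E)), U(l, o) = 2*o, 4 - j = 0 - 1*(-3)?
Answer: 726 + I*√3 ≈ 726.0 + 1.732*I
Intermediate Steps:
j = 1 (j = 4 - (0 - 1*(-3)) = 4 - (0 + 3) = 4 - 1*3 = 4 - 3 = 1)
B(p, Q) = 1 + p (B(p, Q) = p + 1 = 1 + p)
V(E) = √3*√E (V(E) = √(E + 2*E) = √(3*E) = √3*√E)
-33*(-1 + 7*(-3)) + V(B(-2, 1)) = -33*(-1 + 7*(-3)) + √3*√(1 - 2) = -33*(-1 - 21) + √3*√(-1) = -33*(-22) + √3*I = 726 + I*√3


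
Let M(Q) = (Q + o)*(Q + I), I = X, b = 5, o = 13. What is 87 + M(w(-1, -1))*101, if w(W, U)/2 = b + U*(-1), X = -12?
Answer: 87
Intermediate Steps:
I = -12
w(W, U) = 10 - 2*U (w(W, U) = 2*(5 + U*(-1)) = 2*(5 - U) = 10 - 2*U)
M(Q) = (-12 + Q)*(13 + Q) (M(Q) = (Q + 13)*(Q - 12) = (13 + Q)*(-12 + Q) = (-12 + Q)*(13 + Q))
87 + M(w(-1, -1))*101 = 87 + (-156 + (10 - 2*(-1)) + (10 - 2*(-1))²)*101 = 87 + (-156 + (10 + 2) + (10 + 2)²)*101 = 87 + (-156 + 12 + 12²)*101 = 87 + (-156 + 12 + 144)*101 = 87 + 0*101 = 87 + 0 = 87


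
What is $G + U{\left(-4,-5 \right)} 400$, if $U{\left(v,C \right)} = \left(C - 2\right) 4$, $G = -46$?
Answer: $-11246$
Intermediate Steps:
$U{\left(v,C \right)} = -8 + 4 C$ ($U{\left(v,C \right)} = \left(-2 + C\right) 4 = -8 + 4 C$)
$G + U{\left(-4,-5 \right)} 400 = -46 + \left(-8 + 4 \left(-5\right)\right) 400 = -46 + \left(-8 - 20\right) 400 = -46 - 11200 = -11246$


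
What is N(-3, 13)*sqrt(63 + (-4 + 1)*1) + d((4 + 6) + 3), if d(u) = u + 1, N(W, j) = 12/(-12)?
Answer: 14 - 2*sqrt(15) ≈ 6.2540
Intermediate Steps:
N(W, j) = -1 (N(W, j) = 12*(-1/12) = -1)
d(u) = 1 + u
N(-3, 13)*sqrt(63 + (-4 + 1)*1) + d((4 + 6) + 3) = -sqrt(63 + (-4 + 1)*1) + (1 + ((4 + 6) + 3)) = -sqrt(63 - 3*1) + (1 + (10 + 3)) = -sqrt(63 - 3) + (1 + 13) = -sqrt(60) + 14 = -2*sqrt(15) + 14 = 14 - 2*sqrt(15)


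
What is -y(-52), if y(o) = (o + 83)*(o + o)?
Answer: 3224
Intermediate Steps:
y(o) = 2*o*(83 + o) (y(o) = (83 + o)*(2*o) = 2*o*(83 + o))
-y(-52) = -2*(-52)*(83 - 52) = -2*(-52)*31 = -1*(-3224) = 3224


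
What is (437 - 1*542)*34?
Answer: -3570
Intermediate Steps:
(437 - 1*542)*34 = (437 - 542)*34 = -105*34 = -3570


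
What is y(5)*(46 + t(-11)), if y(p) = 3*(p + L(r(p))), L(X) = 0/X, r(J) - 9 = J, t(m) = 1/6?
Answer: 1385/2 ≈ 692.50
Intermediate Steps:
t(m) = ⅙
r(J) = 9 + J
L(X) = 0
y(p) = 3*p (y(p) = 3*(p + 0) = 3*p)
y(5)*(46 + t(-11)) = (3*5)*(46 + ⅙) = 15*(277/6) = 1385/2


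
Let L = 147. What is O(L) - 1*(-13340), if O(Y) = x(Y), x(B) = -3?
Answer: 13337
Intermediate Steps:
O(Y) = -3
O(L) - 1*(-13340) = -3 - 1*(-13340) = -3 + 13340 = 13337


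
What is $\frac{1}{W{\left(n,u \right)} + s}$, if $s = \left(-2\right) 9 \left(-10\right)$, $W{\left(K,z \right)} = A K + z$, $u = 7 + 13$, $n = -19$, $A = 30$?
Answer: $- \frac{1}{370} \approx -0.0027027$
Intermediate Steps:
$u = 20$
$W{\left(K,z \right)} = z + 30 K$ ($W{\left(K,z \right)} = 30 K + z = z + 30 K$)
$s = 180$ ($s = \left(-18\right) \left(-10\right) = 180$)
$\frac{1}{W{\left(n,u \right)} + s} = \frac{1}{\left(20 + 30 \left(-19\right)\right) + 180} = \frac{1}{\left(20 - 570\right) + 180} = \frac{1}{-550 + 180} = \frac{1}{-370} = - \frac{1}{370}$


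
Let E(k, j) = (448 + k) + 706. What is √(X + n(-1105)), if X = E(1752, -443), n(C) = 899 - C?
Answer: √4910 ≈ 70.071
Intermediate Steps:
E(k, j) = 1154 + k
X = 2906 (X = 1154 + 1752 = 2906)
√(X + n(-1105)) = √(2906 + (899 - 1*(-1105))) = √(2906 + (899 + 1105)) = √(2906 + 2004) = √4910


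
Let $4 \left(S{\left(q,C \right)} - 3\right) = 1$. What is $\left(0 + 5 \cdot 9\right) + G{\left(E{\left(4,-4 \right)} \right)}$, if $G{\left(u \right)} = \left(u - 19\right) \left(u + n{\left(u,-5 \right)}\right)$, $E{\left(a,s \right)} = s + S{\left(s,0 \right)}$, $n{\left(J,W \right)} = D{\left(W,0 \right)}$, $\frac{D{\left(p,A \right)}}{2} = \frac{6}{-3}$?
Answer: $\frac{2221}{16} \approx 138.81$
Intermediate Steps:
$S{\left(q,C \right)} = \frac{13}{4}$ ($S{\left(q,C \right)} = 3 + \frac{1}{4} \cdot 1 = 3 + \frac{1}{4} = \frac{13}{4}$)
$D{\left(p,A \right)} = -4$ ($D{\left(p,A \right)} = 2 \frac{6}{-3} = 2 \cdot 6 \left(- \frac{1}{3}\right) = 2 \left(-2\right) = -4$)
$n{\left(J,W \right)} = -4$
$E{\left(a,s \right)} = \frac{13}{4} + s$ ($E{\left(a,s \right)} = s + \frac{13}{4} = \frac{13}{4} + s$)
$G{\left(u \right)} = \left(-19 + u\right) \left(-4 + u\right)$ ($G{\left(u \right)} = \left(u - 19\right) \left(u - 4\right) = \left(-19 + u\right) \left(-4 + u\right)$)
$\left(0 + 5 \cdot 9\right) + G{\left(E{\left(4,-4 \right)} \right)} = \left(0 + 5 \cdot 9\right) + \left(76 + \left(\frac{13}{4} - 4\right)^{2} - 23 \left(\frac{13}{4} - 4\right)\right) = \left(0 + 45\right) + \left(76 + \left(- \frac{3}{4}\right)^{2} - - \frac{69}{4}\right) = 45 + \left(76 + \frac{9}{16} + \frac{69}{4}\right) = 45 + \frac{1501}{16} = \frac{2221}{16}$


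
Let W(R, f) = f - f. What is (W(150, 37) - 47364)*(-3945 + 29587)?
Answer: -1214507688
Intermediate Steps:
W(R, f) = 0
(W(150, 37) - 47364)*(-3945 + 29587) = (0 - 47364)*(-3945 + 29587) = -47364*25642 = -1214507688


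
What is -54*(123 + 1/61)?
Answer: -405216/61 ≈ -6642.9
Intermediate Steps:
-54*(123 + 1/61) = -54*7504/61 = -405216/61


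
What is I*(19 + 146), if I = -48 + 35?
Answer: -2145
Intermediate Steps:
I = -13
I*(19 + 146) = -13*(19 + 146) = -13*165 = -2145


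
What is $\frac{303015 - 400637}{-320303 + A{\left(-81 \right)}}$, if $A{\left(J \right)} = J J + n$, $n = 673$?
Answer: $\frac{97622}{313069} \approx 0.31182$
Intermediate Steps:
$A{\left(J \right)} = 673 + J^{2}$ ($A{\left(J \right)} = J J + 673 = J^{2} + 673 = 673 + J^{2}$)
$\frac{303015 - 400637}{-320303 + A{\left(-81 \right)}} = \frac{303015 - 400637}{-320303 + \left(673 + \left(-81\right)^{2}\right)} = - \frac{97622}{-320303 + \left(673 + 6561\right)} = - \frac{97622}{-320303 + 7234} = - \frac{97622}{-313069} = \left(-97622\right) \left(- \frac{1}{313069}\right) = \frac{97622}{313069}$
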